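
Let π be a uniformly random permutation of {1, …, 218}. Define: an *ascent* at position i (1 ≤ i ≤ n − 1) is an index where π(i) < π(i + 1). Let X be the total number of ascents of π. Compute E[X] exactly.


Write X = Σ X_I over i = 1, …, 217, with X_I the indicator of one ascent.
There are 217 indicators.
For each fixed i, the pair (π(i), π(i+1)) is a uniformly random ordered pair of distinct values from {1, …, 218}; by symmetry P[π(i) < π(i+1)] = 1/2.
By linearity: E[X] = 217 · (1/2) = (218 − 1) · (1/2) = 217/2 ≈ 108.50000.

E[X] = 217/2 = 108.50000.


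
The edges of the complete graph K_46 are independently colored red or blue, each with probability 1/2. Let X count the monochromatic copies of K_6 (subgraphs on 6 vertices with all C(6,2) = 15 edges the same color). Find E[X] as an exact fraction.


Let X = Σ_S X_S over the C(46, 6) = 9366819 subsets S of size 6, where X_S = 1 if the K_6 on S is monochromatic.
For a fixed S, the K_6 on S has C(6, 2) = 15 edges. P[all 15 edges red] = (1/2)^15, and likewise for blue, so P[monochromatic] = 2·(1/2)^15 = 2^{1 − 15} = 1/16384.
By linearity of expectation: E[X] = C(46, 6) · 2^{1 − 15} = 9366819 · 1/16384 = 9366819/16384.
Numerically: E[X] ≈ 571.705.

E[X] = C(46,6)·2^(1−C(6,2)) = 9366819/16384 ≈ 571.705.


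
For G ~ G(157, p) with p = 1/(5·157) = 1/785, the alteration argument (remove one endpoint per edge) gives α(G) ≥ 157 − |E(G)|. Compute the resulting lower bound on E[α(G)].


E[|E(G)|] = C(157, 2)·p = 12246 · (1/785) = 78/5.
E[α(G)] ≥ n − E[|E(G)|] = 157 − 78/5 = 707/5.
Numerically: ≈ 141.4000.
(This is only a lower bound; the true E[α(G)] may be larger.)

E[α(G)] ≥ 707/5 ≈ 141.4000.


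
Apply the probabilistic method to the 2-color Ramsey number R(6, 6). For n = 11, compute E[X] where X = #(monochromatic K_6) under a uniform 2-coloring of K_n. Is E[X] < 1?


E[X] = C(11, 6) · 2^{1 − 15} = 462 · 2^{−14} = 462/16384.
As a reduced fraction: E[X] = 231/8192 ≈ 0.028.
Is E[X] < 1? YES.
Since E[X] < 1, there exists a 2-coloring of K_{11} with no monochromatic K_6; hence R(6, 6) > 11.

E[X] = 231/8192 ≈ 0.028; E[X] < 1, so R(6, 6) > 11.


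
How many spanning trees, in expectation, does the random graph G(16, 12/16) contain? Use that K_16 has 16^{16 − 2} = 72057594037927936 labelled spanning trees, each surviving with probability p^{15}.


K_16 has 16^{16 − 2} = 72057594037927936 labelled spanning trees.
For each such spanning tree H, let X_H = 1 if all 15 edges of H are present in G. Then P[X_H = 1] = p^{15} = (3/4)^{15} = 14348907/1073741824.
By linearity of expectation: E[X] = Σ_H E[X_H] = 72057594037927936 · p^{15} = 72057594037927936 · 14348907/1073741824 = 962938848411648.
Numerically: E[X] ≈ 9.629e+14.

E[X] = 72057594037927936 · (3/4)^{15} = 962938848411648 ≈ 9.629e+14.


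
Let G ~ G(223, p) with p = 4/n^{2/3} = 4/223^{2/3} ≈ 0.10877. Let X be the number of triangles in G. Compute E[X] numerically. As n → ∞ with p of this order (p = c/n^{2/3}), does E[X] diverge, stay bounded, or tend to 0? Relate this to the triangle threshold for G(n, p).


Number of potential triangles: C(223, 3) = 1823471.
Each occurs with probability p³ ≈ (0.10877)³ ≈ 1.2869754e-03.
By linearity: E[X] = C(223, 3)·p³ ≈ 1823471 · 1.2869754e-03 ≈ 2346.76233.
Since α = 2/3 < 1, p = c/n^{2/3} ≫ 1/n is above the triangle threshold p ~ 1/n. Asymptotically E[X] ~ (c³/6)·n^{3(1−α)} = (4³/6)·n^{1} → ∞; triangles are abundant w.h.p.

E[X] ≈ 2346.76233; in regime p = Θ(1/n^{2/3}) E[X] diverges (above the triangle threshold p ~ 1/n).


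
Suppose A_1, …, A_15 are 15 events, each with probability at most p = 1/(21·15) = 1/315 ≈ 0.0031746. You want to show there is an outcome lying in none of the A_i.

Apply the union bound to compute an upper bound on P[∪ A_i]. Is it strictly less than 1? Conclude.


Union bound: P[∪_{i=1}^{15} A_i] ≤ Σ_i P[A_i] ≤ 15·p = 15·(1/315) = 1/21.
Numerically: 1/21 ≈ 0.0476190.
Is 1/21 < 1? YES.
Since P[∪ A_i] ≤ 1/21 < 1, the complement has P[∩ A_i^c] ≥ 1 − 1/21 = 20/21 > 0, so some outcome avoids every A_i.

15·p = 1/21 ≈ 0.0476190; existence CERTIFIED by the union bound.


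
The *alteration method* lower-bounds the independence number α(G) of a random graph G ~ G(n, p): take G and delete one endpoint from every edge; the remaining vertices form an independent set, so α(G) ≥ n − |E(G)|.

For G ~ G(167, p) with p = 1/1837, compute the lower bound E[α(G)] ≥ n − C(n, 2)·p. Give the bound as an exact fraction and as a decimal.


E[|E(G)|] = C(167, 2)·p = 13861 · (1/1837) = 83/11.
E[α(G)] ≥ n − E[|E(G)|] = 167 − 83/11 = 1754/11.
Numerically: ≈ 159.4545.
(This is only a lower bound; the true E[α(G)] may be larger.)

E[α(G)] ≥ 1754/11 ≈ 159.4545.


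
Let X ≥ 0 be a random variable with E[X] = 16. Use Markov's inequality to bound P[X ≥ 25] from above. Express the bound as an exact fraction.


μ = E[X] = 16, a = 25.
Markov: P[X ≥ 25] ≤ μ/a = (16)/25 = 16/25.
Numerically: ≈ 0.640000.
(Since a = 25 > μ = 16.000000, the bound 16/25 is < 1 and informative.)

P[X ≥ 25] ≤ 16/25 ≈ 0.640000.


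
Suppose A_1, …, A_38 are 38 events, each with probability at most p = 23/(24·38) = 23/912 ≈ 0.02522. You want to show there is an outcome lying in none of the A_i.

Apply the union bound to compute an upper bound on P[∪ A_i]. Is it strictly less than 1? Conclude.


Union bound: P[∪_{i=1}^{38} A_i] ≤ Σ_i P[A_i] ≤ 38·p = 38·(23/912) = 23/24.
Numerically: 23/24 ≈ 0.95833.
Is 23/24 < 1? YES.
Since P[∪ A_i] ≤ 23/24 < 1, the complement has P[∩ A_i^c] ≥ 1 − 23/24 = 1/24 > 0, so some outcome avoids every A_i.

38·p = 23/24 ≈ 0.95833; existence CERTIFIED by the union bound.


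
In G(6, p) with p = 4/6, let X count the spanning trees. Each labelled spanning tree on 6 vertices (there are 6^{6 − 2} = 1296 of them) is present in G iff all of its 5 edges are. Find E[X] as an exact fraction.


K_6 has 6^{6 − 2} = 1296 labelled spanning trees.
For each such spanning tree H, let X_H = 1 if all 5 edges of H are present in G. Then P[X_H = 1] = p^{5} = (2/3)^{5} = 32/243.
By linearity: E[X] = Σ_H E[X_H] = 1296 · p^{5} = 1296 · 32/243 = 512/3.
Numerically: E[X] ≈ 170.667.

E[X] = 1296 · (2/3)^{5} = 512/3 ≈ 170.667.


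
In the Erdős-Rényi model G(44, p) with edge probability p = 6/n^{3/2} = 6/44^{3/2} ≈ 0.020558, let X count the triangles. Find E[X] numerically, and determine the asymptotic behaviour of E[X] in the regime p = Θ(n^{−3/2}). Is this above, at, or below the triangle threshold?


Number of potential triangles: C(44, 3) = 13244.
Each occurs with probability p³ ≈ (0.020558)³ ≈ 8.6879379e-06.
By linearity: E[X] = C(44, 3)·p³ ≈ 13244 · 8.6879379e-06 ≈ 0.11506.
Since α = 3/2 > 1, p = c/n^{3/2} = o(1/n) is below the triangle threshold p ~ 1/n. Asymptotically E[X] ~ (c³/6)·n^{3(1−α)} = (6³/6)·n^{-1.5} → 0, so by Markov's inequality G has no triangles w.h.p.

E[X] ≈ 0.11506; in regime p = Θ(1/n^{3/2}) E[X] tends to 0 (below the triangle threshold p ~ 1/n).


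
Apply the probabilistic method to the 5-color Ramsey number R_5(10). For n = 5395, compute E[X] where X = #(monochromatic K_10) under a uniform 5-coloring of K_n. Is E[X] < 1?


E[X] = C(5395, 10) · 5^{1 − 45} = 5708563736675616143322765475706 · 5^{−44} = 5708563736675616143322765475706/5684341886080801486968994140625.
As a reduced fraction: E[X] = 5708563736675616143322765475706/5684341886080801486968994140625 ≈ 1.00426.
Is E[X] < 1? NO.
Since E[X] ≥ 1, the first-moment bound is inconclusive at n = 5395; it does NOT by itself certify R_5(10) > 5395.

E[X] = 5708563736675616143322765475706/5684341886080801486968994140625 ≈ 1.00426; E[X] ≥ 1; first-moment method inconclusive here.


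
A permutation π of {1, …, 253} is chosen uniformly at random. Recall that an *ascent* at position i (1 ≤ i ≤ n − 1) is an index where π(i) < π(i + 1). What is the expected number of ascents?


Write X = Σ X_I over i = 1, …, 252, with X_I the indicator of one ascent.
There are 252 indicators.
For each fixed i, the pair (π(i), π(i+1)) is a uniformly random ordered pair of distinct values from {1, …, 253}; by symmetry P[π(i) < π(i+1)] = 1/2.
By linearity: E[X] = 252 · (1/2) = (253 − 1) · (1/2) = 126 ≈ 126.000000.

E[X] = 126 = 126.000000.


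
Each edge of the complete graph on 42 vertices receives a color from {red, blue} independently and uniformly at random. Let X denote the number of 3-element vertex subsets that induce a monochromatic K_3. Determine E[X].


Let X = Σ_S X_S over the C(42, 3) = 11480 subsets S of size 3, where X_S = 1 if the K_3 on S is monochromatic.
For a fixed S, the K_3 on S has C(3, 2) = 3 edges. P[all 3 edges red] = (1/2)^3, and likewise for blue, so P[monochromatic] = 2·(1/2)^3 = 2^{1 − 3} = 1/4.
By linearity of expectation: E[X] = C(42, 3) · 2^{1 − 3} = 11480 · 1/4 = 2870.
Numerically: E[X] ≈ 2870.0000.

E[X] = C(42,3)·2^(1−C(3,2)) = 2870 ≈ 2870.0000.


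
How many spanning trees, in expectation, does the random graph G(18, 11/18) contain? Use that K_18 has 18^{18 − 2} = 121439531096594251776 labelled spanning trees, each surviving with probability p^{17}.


K_18 has 18^{18 − 2} = 121439531096594251776 labelled spanning trees.
For each such spanning tree H, let X_H = 1 if all 17 edges of H are present in G. Then P[X_H = 1] = p^{17} = (11/18)^{17} = 505447028499293771/2185911559738696531968.
By linearity: E[X] = Σ_H E[X_H] = 121439531096594251776 · p^{17} = 121439531096594251776 · 505447028499293771/2185911559738696531968 = 505447028499293771/18.
Numerically: E[X] ≈ 2.81e+16.

E[X] = 121439531096594251776 · (11/18)^{17} = 505447028499293771/18 ≈ 2.81e+16.


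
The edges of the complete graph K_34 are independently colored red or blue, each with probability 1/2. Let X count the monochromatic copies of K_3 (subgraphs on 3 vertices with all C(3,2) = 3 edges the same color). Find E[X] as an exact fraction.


Let X = Σ_S X_S over the C(34, 3) = 5984 subsets S of size 3, where X_S = 1 if the K_3 on S is monochromatic.
For a fixed S, the K_3 on S has C(3, 2) = 3 edges. P[all 3 edges red] = (1/2)^3, and likewise for blue, so P[monochromatic] = 2·(1/2)^3 = 2^{1 − 3} = 1/4.
By linearity of expectation: E[X] = C(34, 3) · 2^{1 − 3} = 5984 · 1/4 = 1496.
Numerically: E[X] ≈ 1496.000000.

E[X] = C(34,3)·2^(1−C(3,2)) = 1496 ≈ 1496.000000.


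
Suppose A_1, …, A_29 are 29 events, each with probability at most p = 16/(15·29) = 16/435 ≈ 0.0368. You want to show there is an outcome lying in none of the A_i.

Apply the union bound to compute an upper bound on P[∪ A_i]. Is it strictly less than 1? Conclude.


Union bound: P[∪_{i=1}^{29} A_i] ≤ Σ_i P[A_i] ≤ 29·p = 29·(16/435) = 16/15.
Numerically: 16/15 ≈ 1.0667.
Is 16/15 < 1? NO.
Since the bound 16/15 is ≥ 1, the union bound is uninformative here; it does NOT by itself certify existence.

29·p = 16/15 ≈ 1.0667; existence NOT certified by the union bound.


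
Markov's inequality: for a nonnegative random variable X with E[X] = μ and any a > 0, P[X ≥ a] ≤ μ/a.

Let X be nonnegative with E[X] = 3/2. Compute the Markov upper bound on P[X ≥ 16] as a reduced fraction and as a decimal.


μ = E[X] = 3/2, a = 16.
Markov: P[X ≥ 16] ≤ μ/a = (3/2)/16 = 3/32.
Numerically: ≈ 0.093750.
(Since a = 16 > μ = 1.500000, the bound 3/32 is < 1 and informative.)

P[X ≥ 16] ≤ 3/32 ≈ 0.093750.


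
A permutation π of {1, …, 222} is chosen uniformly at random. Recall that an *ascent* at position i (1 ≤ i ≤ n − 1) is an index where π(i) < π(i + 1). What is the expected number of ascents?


Write X = Σ X_I over i = 1, …, 221, with X_I the indicator of one ascent.
There are 221 indicators.
For each fixed i, the pair (π(i), π(i+1)) is a uniformly random ordered pair of distinct values from {1, …, 222}; by symmetry P[π(i) < π(i+1)] = 1/2.
By linearity: E[X] = 221 · (1/2) = (222 − 1) · (1/2) = 221/2 ≈ 110.500.

E[X] = 221/2 = 110.500.


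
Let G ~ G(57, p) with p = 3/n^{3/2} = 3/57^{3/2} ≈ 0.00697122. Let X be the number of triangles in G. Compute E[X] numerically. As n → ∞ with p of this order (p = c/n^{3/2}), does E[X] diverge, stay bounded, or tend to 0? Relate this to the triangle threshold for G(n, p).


Number of potential triangles: C(57, 3) = 29260.
Each occurs with probability p³ ≈ (0.00697122)³ ≈ 3.38787138e-07.
By linearity: E[X] = C(57, 3)·p³ ≈ 29260 · 3.38787138e-07 ≈ 0.009913.
Since α = 3/2 > 1, p = c/n^{3/2} = o(1/n) is below the triangle threshold p ~ 1/n. Asymptotically E[X] ~ (c³/6)·n^{3(1−α)} = (3³/6)·n^{-1.5} → 0, so by Markov's inequality G has no triangles w.h.p.

E[X] ≈ 0.009913; in regime p = Θ(1/n^{3/2}) E[X] tends to 0 (below the triangle threshold p ~ 1/n).


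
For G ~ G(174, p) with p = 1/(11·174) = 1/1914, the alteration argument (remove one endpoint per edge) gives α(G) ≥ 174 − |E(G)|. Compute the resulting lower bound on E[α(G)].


E[|E(G)|] = C(174, 2)·p = 15051 · (1/1914) = 173/22.
E[α(G)] ≥ n − E[|E(G)|] = 174 − 173/22 = 3655/22.
Numerically: ≈ 166.1364.
(This is only a lower bound; the true E[α(G)] may be larger.)

E[α(G)] ≥ 3655/22 ≈ 166.1364.


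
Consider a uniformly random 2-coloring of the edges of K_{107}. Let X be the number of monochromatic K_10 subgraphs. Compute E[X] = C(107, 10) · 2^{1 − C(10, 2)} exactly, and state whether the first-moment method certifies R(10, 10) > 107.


E[X] = C(107, 10) · 2^{1 − 45} = 35137373005735 · 2^{−44} = 35137373005735/17592186044416.
As a reduced fraction: E[X] = 35137373005735/17592186044416 ≈ 1.997328.
Is E[X] < 1? NO.
Since E[X] ≥ 1, the first-moment bound is inconclusive at n = 107; it does NOT by itself certify R(10, 10) > 107.

E[X] = 35137373005735/17592186044416 ≈ 1.997328; E[X] ≥ 1; first-moment method inconclusive here.


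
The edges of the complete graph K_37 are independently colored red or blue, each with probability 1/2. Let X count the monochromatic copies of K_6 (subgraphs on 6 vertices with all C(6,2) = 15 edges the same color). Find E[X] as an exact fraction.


Let X = Σ_S X_S over the C(37, 6) = 2324784 subsets S of size 6, where X_S = 1 if the K_6 on S is monochromatic.
For a fixed S, the K_6 on S has C(6, 2) = 15 edges. P[all 15 edges red] = (1/2)^15, and likewise for blue, so P[monochromatic] = 2·(1/2)^15 = 2^{1 − 15} = 1/16384.
By linearity of expectation: E[X] = C(37, 6) · 2^{1 − 15} = 2324784 · 1/16384 = 145299/1024.
Numerically: E[X] ≈ 141.894.

E[X] = C(37,6)·2^(1−C(6,2)) = 145299/1024 ≈ 141.894.


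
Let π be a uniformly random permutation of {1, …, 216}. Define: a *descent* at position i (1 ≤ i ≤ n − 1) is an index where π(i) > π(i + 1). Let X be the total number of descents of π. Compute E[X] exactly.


Write X = Σ X_I over i = 1, …, 215, with X_I the indicator of one descent.
There are 215 indicators.
For each fixed i, the pair (π(i), π(i+1)) is a uniformly random ordered pair of distinct values from {1, …, 216}; by symmetry P[π(i) > π(i+1)] = 1/2.
By linearity: E[X] = 215 · (1/2) = (216 − 1) · (1/2) = 215/2 ≈ 107.5000.

E[X] = 215/2 = 107.5000.


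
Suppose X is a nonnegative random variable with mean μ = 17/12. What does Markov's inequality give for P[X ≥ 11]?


μ = E[X] = 17/12, a = 11.
Markov: P[X ≥ 11] ≤ μ/a = (17/12)/11 = 17/132.
Numerically: ≈ 0.129.
(Since a = 11 > μ = 1.417, the bound 17/132 is < 1 and informative.)

P[X ≥ 11] ≤ 17/132 ≈ 0.129.


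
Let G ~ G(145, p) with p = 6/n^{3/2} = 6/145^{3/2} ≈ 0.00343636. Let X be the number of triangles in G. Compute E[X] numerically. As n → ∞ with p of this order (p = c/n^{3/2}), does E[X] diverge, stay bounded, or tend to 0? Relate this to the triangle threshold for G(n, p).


Number of potential triangles: C(145, 3) = 497640.
Each occurs with probability p³ ≈ (0.00343636)³ ≈ 4.05786637e-08.
By linearity: E[X] = C(145, 3)·p³ ≈ 497640 · 4.05786637e-08 ≈ 0.020194.
Since α = 3/2 > 1, p = c/n^{3/2} = o(1/n) is below the triangle threshold p ~ 1/n. Asymptotically E[X] ~ (c³/6)·n^{3(1−α)} = (6³/6)·n^{-1.5} → 0, so by Markov's inequality G has no triangles w.h.p.

E[X] ≈ 0.020194; in regime p = Θ(1/n^{3/2}) E[X] tends to 0 (below the triangle threshold p ~ 1/n).


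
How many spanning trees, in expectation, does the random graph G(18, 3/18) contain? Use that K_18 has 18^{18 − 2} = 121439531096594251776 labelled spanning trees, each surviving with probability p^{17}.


K_18 has 18^{18 − 2} = 121439531096594251776 labelled spanning trees.
For each such spanning tree H, let X_H = 1 if all 17 edges of H are present in G. Then P[X_H = 1] = p^{17} = (1/6)^{17} = 1/16926659444736.
Summing the indicators: E[X] = Σ_H E[X_H] = 121439531096594251776 · p^{17} = 121439531096594251776 · 1/16926659444736 = 14348907/2.
Numerically: E[X] ≈ 7.17445e+06.

E[X] = 121439531096594251776 · (1/6)^{17} = 14348907/2 ≈ 7.17445e+06.


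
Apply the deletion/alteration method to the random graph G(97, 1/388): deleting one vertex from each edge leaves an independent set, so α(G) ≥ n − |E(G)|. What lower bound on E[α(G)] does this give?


E[|E(G)|] = C(97, 2)·p = 4656 · (1/388) = 12.
E[α(G)] ≥ n − E[|E(G)|] = 97 − 12 = 85.
Numerically: ≈ 85.0000.
(This is only a lower bound; the true E[α(G)] may be larger.)

E[α(G)] ≥ 85 ≈ 85.0000.


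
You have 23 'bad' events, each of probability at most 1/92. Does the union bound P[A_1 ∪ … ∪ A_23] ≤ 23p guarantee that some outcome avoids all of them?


Union bound: P[∪_{i=1}^{23} A_i] ≤ Σ_i P[A_i] ≤ 23·p = 23·(1/92) = 1/4.
Numerically: 1/4 ≈ 0.2500000.
Is 1/4 < 1? YES.
Since P[∪ A_i] ≤ 1/4 < 1, the complement has P[∩ A_i^c] ≥ 1 − 1/4 = 3/4 > 0, so some outcome avoids every A_i.

23·p = 1/4 ≈ 0.2500000; existence CERTIFIED by the union bound.


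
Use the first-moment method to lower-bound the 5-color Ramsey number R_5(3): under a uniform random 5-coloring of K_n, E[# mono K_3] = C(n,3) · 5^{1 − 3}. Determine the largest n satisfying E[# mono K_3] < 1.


We need C(n, 3) · 5^{1 − 3} < 1, i.e. C(n, 3) < 5^{3 − 1} = 25.
Check values of n near the boundary:
  n = 5: C(5, 3) = 10; 10 < 25? YES
  n = 6: C(6, 3) = 20; 20 < 25? YES
  n = 7: C(7, 3) = 35; 35 < 25? NO
The largest n with C(n, 3) < 25 is n = 6 (where E[X] = 4/5 ≈ 0.80000). Hence R_5(3) > 6, i.e. R_5(3) ≥ 7.

Largest n = 6; hence R_5(3) > 6.


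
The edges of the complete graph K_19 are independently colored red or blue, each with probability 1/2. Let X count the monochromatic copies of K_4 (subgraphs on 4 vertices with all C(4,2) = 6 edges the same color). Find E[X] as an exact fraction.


Let X = Σ_S X_S over the C(19, 4) = 3876 subsets S of size 4, where X_S = 1 if the K_4 on S is monochromatic.
For a fixed S, the K_4 on S has C(4, 2) = 6 edges. P[all 6 edges red] = (1/2)^6, and likewise for blue, so P[monochromatic] = 2·(1/2)^6 = 2^{1 − 6} = 1/32.
Summing: E[X] = C(19, 4) · 2^{1 − 6} = 3876 · 1/32 = 969/8.
Numerically: E[X] ≈ 121.125.

E[X] = C(19,4)·2^(1−C(4,2)) = 969/8 ≈ 121.125.


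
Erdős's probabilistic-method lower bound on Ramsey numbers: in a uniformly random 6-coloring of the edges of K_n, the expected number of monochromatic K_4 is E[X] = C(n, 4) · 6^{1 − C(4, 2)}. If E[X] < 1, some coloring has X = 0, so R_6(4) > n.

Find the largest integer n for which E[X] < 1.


We need C(n, 4) · 6^{1 − 6} < 1, i.e. C(n, 4) < 6^{6 − 1} = 7776.
Check values of n near the boundary:
  n = 19: C(19, 4) = 3876; 3876 < 7776? YES
  n = 20: C(20, 4) = 4845; 4845 < 7776? YES
  n = 21: C(21, 4) = 5985; 5985 < 7776? YES
  n = 22: C(22, 4) = 7315; 7315 < 7776? YES
  n = 23: C(23, 4) = 8855; 8855 < 7776? NO
  n = 24: C(24, 4) = 10626; 10626 < 7776? NO
  n = 25: C(25, 4) = 12650; 12650 < 7776? NO
The largest n with C(n, 4) < 7776 is n = 22 (where E[X] = 7315/7776 ≈ 0.940715). Hence R_6(4) > 22, i.e. R_6(4) ≥ 23.

Largest n = 22; hence R_6(4) > 22.


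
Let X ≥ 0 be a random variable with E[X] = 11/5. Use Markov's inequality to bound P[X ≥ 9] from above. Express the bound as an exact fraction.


μ = E[X] = 11/5, a = 9.
Markov: P[X ≥ 9] ≤ μ/a = (11/5)/9 = 11/45.
Numerically: ≈ 0.2444.
(Since a = 9 > μ = 2.2000, the bound 11/45 is < 1 and informative.)

P[X ≥ 9] ≤ 11/45 ≈ 0.2444.


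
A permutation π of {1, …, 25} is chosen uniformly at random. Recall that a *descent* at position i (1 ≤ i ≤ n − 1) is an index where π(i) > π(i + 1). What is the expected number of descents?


Write X = Σ X_I over i = 1, …, 24, with X_I the indicator of one descent.
There are 24 indicators.
For each fixed i, the pair (π(i), π(i+1)) is a uniformly random ordered pair of distinct values from {1, …, 25}; by symmetry P[π(i) > π(i+1)] = 1/2.
By linearity: E[X] = 24 · (1/2) = (25 − 1) · (1/2) = 12 ≈ 12.0000.

E[X] = 12 = 12.0000.


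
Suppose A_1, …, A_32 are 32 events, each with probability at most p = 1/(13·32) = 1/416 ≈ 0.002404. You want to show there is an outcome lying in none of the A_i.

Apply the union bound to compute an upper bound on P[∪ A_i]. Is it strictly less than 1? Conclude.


Union bound: P[∪_{i=1}^{32} A_i] ≤ Σ_i P[A_i] ≤ 32·p = 32·(1/416) = 1/13.
Numerically: 1/13 ≈ 0.076923.
Is 1/13 < 1? YES.
Since P[∪ A_i] ≤ 1/13 < 1, the complement has P[∩ A_i^c] ≥ 1 − 1/13 = 12/13 > 0, so some outcome avoids every A_i.

32·p = 1/13 ≈ 0.076923; existence CERTIFIED by the union bound.


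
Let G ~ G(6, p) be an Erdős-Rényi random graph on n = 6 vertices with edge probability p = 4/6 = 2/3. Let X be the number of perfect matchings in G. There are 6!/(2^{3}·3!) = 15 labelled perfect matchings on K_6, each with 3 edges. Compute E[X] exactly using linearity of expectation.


K_6 has 6!/(2^{3}·3!) = 15 labelled perfect matchings.
For each such perfect matching H, let X_H = 1 if all 3 edges of H are present in G. Then P[X_H = 1] = p^{3} = (2/3)^{3} = 8/27.
By linearity of expectation: E[X] = Σ_H E[X_H] = 15 · p^{3} = 15 · 8/27 = 40/9.
Numerically: E[X] ≈ 4.444.

E[X] = 15 · (2/3)^{3} = 40/9 ≈ 4.444.


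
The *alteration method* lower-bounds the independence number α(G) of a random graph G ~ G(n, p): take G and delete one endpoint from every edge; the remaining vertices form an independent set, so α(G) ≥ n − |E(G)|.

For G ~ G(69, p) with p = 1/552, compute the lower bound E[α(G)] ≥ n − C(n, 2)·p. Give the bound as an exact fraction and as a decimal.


E[|E(G)|] = C(69, 2)·p = 2346 · (1/552) = 17/4.
E[α(G)] ≥ n − E[|E(G)|] = 69 − 17/4 = 259/4.
Numerically: ≈ 64.75000.
(This is only a lower bound; the true E[α(G)] may be larger.)

E[α(G)] ≥ 259/4 ≈ 64.75000.


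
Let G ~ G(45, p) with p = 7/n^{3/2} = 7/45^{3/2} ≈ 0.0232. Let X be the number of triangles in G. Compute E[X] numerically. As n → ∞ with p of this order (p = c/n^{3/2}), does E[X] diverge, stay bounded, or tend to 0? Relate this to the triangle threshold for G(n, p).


Number of potential triangles: C(45, 3) = 14190.
Each occurs with probability p³ ≈ (0.0232)³ ≈ 1.24692e-05.
By linearity: E[X] = C(45, 3)·p³ ≈ 14190 · 1.24692e-05 ≈ 0.177.
Since α = 3/2 > 1, p = c/n^{3/2} = o(1/n) is below the triangle threshold p ~ 1/n. Asymptotically E[X] ~ (c³/6)·n^{3(1−α)} = (7³/6)·n^{-1.5} → 0, so by Markov's inequality G has no triangles w.h.p.

E[X] ≈ 0.177; in regime p = Θ(1/n^{3/2}) E[X] tends to 0 (below the triangle threshold p ~ 1/n).


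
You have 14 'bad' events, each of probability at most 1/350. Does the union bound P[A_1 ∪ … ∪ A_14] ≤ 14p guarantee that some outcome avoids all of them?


Union bound: P[∪_{i=1}^{14} A_i] ≤ Σ_i P[A_i] ≤ 14·p = 14·(1/350) = 1/25.
Numerically: 1/25 ≈ 0.0400000.
Is 1/25 < 1? YES.
Since P[∪ A_i] ≤ 1/25 < 1, the complement has P[∩ A_i^c] ≥ 1 − 1/25 = 24/25 > 0, so some outcome avoids every A_i.

14·p = 1/25 ≈ 0.0400000; existence CERTIFIED by the union bound.


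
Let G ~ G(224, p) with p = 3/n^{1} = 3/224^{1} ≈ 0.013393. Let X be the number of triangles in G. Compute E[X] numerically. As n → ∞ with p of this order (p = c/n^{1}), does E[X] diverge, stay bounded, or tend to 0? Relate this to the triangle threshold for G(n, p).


Number of potential triangles: C(224, 3) = 1848224.
Each occurs with probability p³ ≈ (0.013393)³ ≈ 2.4022583e-06.
By linearity: E[X] = C(224, 3)·p³ ≈ 1848224 · 2.4022583e-06 ≈ 4.43991.
Here α = 1, so p = 3/n is exactly at the triangle threshold p ~ 1/n. Asymptotically E[X] → c³/6 = 3³/6 = 9/2 ≈ 4.50000, a bounded constant. In this regime the triangle count is asymptotically Poisson(c³/6).

E[X] ≈ 4.43991; in regime p = Θ(1/n^{1}) E[X] stays bounded (at the triangle threshold p ~ 1/n).


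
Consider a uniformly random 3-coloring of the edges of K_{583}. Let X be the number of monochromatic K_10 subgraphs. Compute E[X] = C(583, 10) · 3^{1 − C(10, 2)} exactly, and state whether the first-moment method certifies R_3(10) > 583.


E[X] = C(583, 10) · 3^{1 − 45} = 1156690232601431494120 · 3^{−44} = 1156690232601431494120/984770902183611232881.
As a reduced fraction: E[X] = 1156690232601431494120/984770902183611232881 ≈ 1.1746.
Is E[X] < 1? NO.
Since E[X] ≥ 1, the first-moment bound is inconclusive at n = 583; it does NOT by itself certify R_3(10) > 583.

E[X] = 1156690232601431494120/984770902183611232881 ≈ 1.1746; E[X] ≥ 1; first-moment method inconclusive here.


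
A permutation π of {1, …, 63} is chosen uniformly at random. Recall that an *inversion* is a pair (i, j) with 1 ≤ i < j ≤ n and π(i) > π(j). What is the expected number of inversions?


Write X = Σ X_I over the C(63, 2) = 1953 pairs i < j, with X_I the indicator of one inversion.
There are 1953 indicators.
For each fixed pair i < j, the values π(i) and π(j) are two distinct elements of {1, …, 63} in uniformly random order; by symmetry P[π(i) > π(j)] = 1/2.
By linearity: E[X] = 1953 · (1/2) = C(63, 2) · (1/2) = 1953/2 = 1953/2 ≈ 976.500000.

E[X] = 1953/2 = 976.500000.


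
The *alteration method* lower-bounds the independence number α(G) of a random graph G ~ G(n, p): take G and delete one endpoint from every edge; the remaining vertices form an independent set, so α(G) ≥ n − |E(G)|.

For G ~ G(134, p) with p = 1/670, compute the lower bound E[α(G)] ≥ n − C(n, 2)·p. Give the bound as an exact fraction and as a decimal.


E[|E(G)|] = C(134, 2)·p = 8911 · (1/670) = 133/10.
E[α(G)] ≥ n − E[|E(G)|] = 134 − 133/10 = 1207/10.
Numerically: ≈ 120.7000.
(This is only a lower bound; the true E[α(G)] may be larger.)

E[α(G)] ≥ 1207/10 ≈ 120.7000.


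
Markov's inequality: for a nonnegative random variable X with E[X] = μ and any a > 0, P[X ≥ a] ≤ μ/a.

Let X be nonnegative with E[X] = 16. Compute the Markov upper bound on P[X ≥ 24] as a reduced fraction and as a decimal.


μ = E[X] = 16, a = 24.
Markov: P[X ≥ 24] ≤ μ/a = (16)/24 = 2/3.
Numerically: ≈ 0.667.
(Since a = 24 > μ = 16.000, the bound 2/3 is < 1 and informative.)

P[X ≥ 24] ≤ 2/3 ≈ 0.667.


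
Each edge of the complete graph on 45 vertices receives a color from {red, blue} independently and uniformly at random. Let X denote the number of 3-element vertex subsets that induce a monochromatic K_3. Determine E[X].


Let X = Σ_S X_S over the C(45, 3) = 14190 subsets S of size 3, where X_S = 1 if the K_3 on S is monochromatic.
For a fixed S, the K_3 on S has C(3, 2) = 3 edges. P[all 3 edges red] = (1/2)^3, and likewise for blue, so P[monochromatic] = 2·(1/2)^3 = 2^{1 − 3} = 1/4.
Summing: E[X] = C(45, 3) · 2^{1 − 3} = 14190 · 1/4 = 7095/2.
Numerically: E[X] ≈ 3547.500.

E[X] = C(45,3)·2^(1−C(3,2)) = 7095/2 ≈ 3547.500.


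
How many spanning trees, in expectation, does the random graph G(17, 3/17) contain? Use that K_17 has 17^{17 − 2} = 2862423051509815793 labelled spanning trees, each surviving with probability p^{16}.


K_17 has 17^{17 − 2} = 2862423051509815793 labelled spanning trees.
For each such spanning tree H, let X_H = 1 if all 16 edges of H are present in G. Then P[X_H = 1] = p^{16} = (3/17)^{16} = 43046721/48661191875666868481.
By linearity: E[X] = Σ_H E[X_H] = 2862423051509815793 · p^{16} = 2862423051509815793 · 43046721/48661191875666868481 = 43046721/17.
Numerically: E[X] ≈ 2.532e+06.

E[X] = 2862423051509815793 · (3/17)^{16} = 43046721/17 ≈ 2.532e+06.


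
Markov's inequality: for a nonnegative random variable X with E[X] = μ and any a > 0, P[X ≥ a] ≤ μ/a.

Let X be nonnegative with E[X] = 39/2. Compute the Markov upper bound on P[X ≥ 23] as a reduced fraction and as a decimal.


μ = E[X] = 39/2, a = 23.
Markov: P[X ≥ 23] ≤ μ/a = (39/2)/23 = 39/46.
Numerically: ≈ 0.8478.
(Since a = 23 > μ = 19.5000, the bound 39/46 is < 1 and informative.)

P[X ≥ 23] ≤ 39/46 ≈ 0.8478.


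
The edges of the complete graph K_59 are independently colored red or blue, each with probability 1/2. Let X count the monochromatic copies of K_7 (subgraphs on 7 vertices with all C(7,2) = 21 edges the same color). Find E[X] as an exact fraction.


Let X = Σ_S X_S over the C(59, 7) = 341149446 subsets S of size 7, where X_S = 1 if the K_7 on S is monochromatic.
For a fixed S, the K_7 on S has C(7, 2) = 21 edges. P[all 21 edges red] = (1/2)^21, and likewise for blue, so P[monochromatic] = 2·(1/2)^21 = 2^{1 − 21} = 1/1048576.
By linearity: E[X] = C(59, 7) · 2^{1 − 21} = 341149446 · 1/1048576 = 170574723/524288.
Numerically: E[X] ≈ 325.3455.

E[X] = C(59,7)·2^(1−C(7,2)) = 170574723/524288 ≈ 325.3455.


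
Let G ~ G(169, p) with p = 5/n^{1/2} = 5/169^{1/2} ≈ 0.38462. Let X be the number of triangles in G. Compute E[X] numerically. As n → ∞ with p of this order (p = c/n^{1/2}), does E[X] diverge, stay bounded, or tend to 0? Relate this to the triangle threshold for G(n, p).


Number of potential triangles: C(169, 3) = 790244.
Each occurs with probability p³ ≈ (0.38462)³ ≈ 5.6895767e-02.
By linearity: E[X] = C(169, 3)·p³ ≈ 790244 · 5.6895767e-02 ≈ 44961.53846.
Since α = 1/2 < 1, p = c/n^{1/2} ≫ 1/n is above the triangle threshold p ~ 1/n. Asymptotically E[X] ~ (c³/6)·n^{3(1−α)} = (5³/6)·n^{1.5} → ∞; triangles are abundant w.h.p.

E[X] ≈ 44961.53846; in regime p = Θ(1/n^{1/2}) E[X] diverges (above the triangle threshold p ~ 1/n).


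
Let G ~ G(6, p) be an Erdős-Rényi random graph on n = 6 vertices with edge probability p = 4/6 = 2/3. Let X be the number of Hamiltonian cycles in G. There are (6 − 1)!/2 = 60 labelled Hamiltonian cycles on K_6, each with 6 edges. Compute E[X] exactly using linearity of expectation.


K_6 has (6 − 1)!/2 = 60 labelled Hamiltonian cycles.
For each such Hamiltonian cycle H, let X_H = 1 if all 6 edges of H are present in G. Then P[X_H = 1] = p^{6} = (2/3)^{6} = 64/729.
Summing the indicators: E[X] = Σ_H E[X_H] = 60 · p^{6} = 60 · 64/729 = 1280/243.
Numerically: E[X] ≈ 5.26749.

E[X] = 60 · (2/3)^{6} = 1280/243 ≈ 5.26749.


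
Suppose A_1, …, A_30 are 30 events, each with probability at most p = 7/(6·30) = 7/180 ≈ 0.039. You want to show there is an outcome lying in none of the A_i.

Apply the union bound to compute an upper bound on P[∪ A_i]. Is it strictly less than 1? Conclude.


Union bound: P[∪_{i=1}^{30} A_i] ≤ Σ_i P[A_i] ≤ 30·p = 30·(7/180) = 7/6.
Numerically: 7/6 ≈ 1.167.
Is 7/6 < 1? NO.
Since the bound 7/6 is ≥ 1, the union bound is uninformative here; it does NOT by itself certify existence.

30·p = 7/6 ≈ 1.167; existence NOT certified by the union bound.


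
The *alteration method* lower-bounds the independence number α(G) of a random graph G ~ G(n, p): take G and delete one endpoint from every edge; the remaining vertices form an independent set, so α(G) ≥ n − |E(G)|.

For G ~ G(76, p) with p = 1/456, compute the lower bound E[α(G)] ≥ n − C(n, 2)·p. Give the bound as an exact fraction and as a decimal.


E[|E(G)|] = C(76, 2)·p = 2850 · (1/456) = 25/4.
E[α(G)] ≥ n − E[|E(G)|] = 76 − 25/4 = 279/4.
Numerically: ≈ 69.75000.
(This is only a lower bound; the true E[α(G)] may be larger.)

E[α(G)] ≥ 279/4 ≈ 69.75000.


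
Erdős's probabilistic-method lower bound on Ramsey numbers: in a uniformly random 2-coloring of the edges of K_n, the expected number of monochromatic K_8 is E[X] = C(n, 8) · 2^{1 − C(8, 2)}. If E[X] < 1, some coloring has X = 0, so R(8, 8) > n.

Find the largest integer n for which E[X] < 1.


We need C(n, 8) · 2^{1 − 28} < 1, i.e. C(n, 8) < 2^{28 − 1} = 134217728.
Check values of n near the boundary:
  n = 37: C(37, 8) = 38608020; 38608020 < 134217728? YES
  n = 38: C(38, 8) = 48903492; 48903492 < 134217728? YES
  n = 39: C(39, 8) = 61523748; 61523748 < 134217728? YES
  n = 40: C(40, 8) = 76904685; 76904685 < 134217728? YES
  n = 41: C(41, 8) = 95548245; 95548245 < 134217728? YES
  n = 42: C(42, 8) = 118030185; 118030185 < 134217728? YES
  n = 43: C(43, 8) = 145008513; 145008513 < 134217728? NO
The largest n with C(n, 8) < 134217728 is n = 42 (where E[X] = 118030185/134217728 ≈ 0.87939). Hence R(8, 8) > 42, i.e. R(8, 8) ≥ 43.

Largest n = 42; hence R(8, 8) > 42.


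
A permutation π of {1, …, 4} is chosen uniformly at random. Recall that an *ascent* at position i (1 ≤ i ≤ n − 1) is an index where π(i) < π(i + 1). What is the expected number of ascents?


Write X = Σ X_I over i = 1, …, 3, with X_I the indicator of one ascent.
There are 3 indicators.
For each fixed i, the pair (π(i), π(i+1)) is a uniformly random ordered pair of distinct values from {1, …, 4}; by symmetry P[π(i) < π(i+1)] = 1/2.
By linearity: E[X] = 3 · (1/2) = (4 − 1) · (1/2) = 3/2 ≈ 1.5000.

E[X] = 3/2 = 1.5000.


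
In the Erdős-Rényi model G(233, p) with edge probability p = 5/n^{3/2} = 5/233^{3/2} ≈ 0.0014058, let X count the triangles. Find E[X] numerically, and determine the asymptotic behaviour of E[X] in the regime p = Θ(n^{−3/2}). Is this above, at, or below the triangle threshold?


Number of potential triangles: C(233, 3) = 2081156.
Each occurs with probability p³ ≈ (0.0014058)³ ≈ 2.7784870e-09.
By linearity: E[X] = C(233, 3)·p³ ≈ 2081156 · 2.7784870e-09 ≈ 0.00578.
Since α = 3/2 > 1, p = c/n^{3/2} = o(1/n) is below the triangle threshold p ~ 1/n. Asymptotically E[X] ~ (c³/6)·n^{3(1−α)} = (5³/6)·n^{-1.5} → 0, so by Markov's inequality G has no triangles w.h.p.

E[X] ≈ 0.00578; in regime p = Θ(1/n^{3/2}) E[X] tends to 0 (below the triangle threshold p ~ 1/n).


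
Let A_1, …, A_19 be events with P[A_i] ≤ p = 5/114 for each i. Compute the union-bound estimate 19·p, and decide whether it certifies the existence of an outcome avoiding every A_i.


Union bound: P[∪_{i=1}^{19} A_i] ≤ Σ_i P[A_i] ≤ 19·p = 19·(5/114) = 5/6.
Numerically: 5/6 ≈ 0.833333.
Is 5/6 < 1? YES.
Since P[∪ A_i] ≤ 5/6 < 1, the complement has P[∩ A_i^c] ≥ 1 − 5/6 = 1/6 > 0, so some outcome avoids every A_i.

19·p = 5/6 ≈ 0.833333; existence CERTIFIED by the union bound.


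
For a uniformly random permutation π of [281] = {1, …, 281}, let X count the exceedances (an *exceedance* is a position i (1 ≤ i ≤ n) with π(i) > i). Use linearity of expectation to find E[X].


Write X = Σ_{i=1}^{281} X_i, where X_i = 1_{π(i) > i}.
For each fixed i, π(i) is uniform over {1, …, 281} (marginal of a uniform permutation), so P[π(i) > i] = (n − i)/n. Summing: Σ_{i=1}^{281} (n − i)/n = (0 + 1 + … + 280)/281 = 281(281 − 1)/(2·281) = (281 − 1)/2.
Hence E[X] = Σ_{i=1}^{281} (281 − i)/281 = 140 ≈ 140.000.

E[X] = 140 = 140.000.


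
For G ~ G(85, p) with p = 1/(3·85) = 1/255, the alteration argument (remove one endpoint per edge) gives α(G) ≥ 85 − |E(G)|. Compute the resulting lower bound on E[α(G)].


E[|E(G)|] = C(85, 2)·p = 3570 · (1/255) = 14.
E[α(G)] ≥ n − E[|E(G)|] = 85 − 14 = 71.
Numerically: ≈ 71.0000.
(This is only a lower bound; the true E[α(G)] may be larger.)

E[α(G)] ≥ 71 ≈ 71.0000.


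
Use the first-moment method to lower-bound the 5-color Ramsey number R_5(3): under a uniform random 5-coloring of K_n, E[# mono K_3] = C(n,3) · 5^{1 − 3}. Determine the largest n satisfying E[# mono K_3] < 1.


We need C(n, 3) · 5^{1 − 3} < 1, i.e. C(n, 3) < 5^{3 − 1} = 25.
Check values of n near the boundary:
  n = 3: C(3, 3) = 1; 1 < 25? YES
  n = 4: C(4, 3) = 4; 4 < 25? YES
  n = 5: C(5, 3) = 10; 10 < 25? YES
  n = 6: C(6, 3) = 20; 20 < 25? YES
  n = 7: C(7, 3) = 35; 35 < 25? NO
  n = 8: C(8, 3) = 56; 56 < 25? NO
  n = 9: C(9, 3) = 84; 84 < 25? NO
The largest n with C(n, 3) < 25 is n = 6 (where E[X] = 4/5 ≈ 0.8000). Hence R_5(3) > 6, i.e. R_5(3) ≥ 7.

Largest n = 6; hence R_5(3) > 6.


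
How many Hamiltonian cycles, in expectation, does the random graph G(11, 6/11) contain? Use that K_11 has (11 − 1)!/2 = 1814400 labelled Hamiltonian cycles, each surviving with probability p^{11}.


K_11 has (11 − 1)!/2 = 1814400 labelled Hamiltonian cycles.
For each such Hamiltonian cycle H, let X_H = 1 if all 11 edges of H are present in G. Then P[X_H = 1] = p^{11} = (6/11)^{11} = 362797056/285311670611.
Summing the indicators: E[X] = Σ_H E[X_H] = 1814400 · p^{11} = 1814400 · 362797056/285311670611 = 658258978406400/285311670611.
Numerically: E[X] ≈ 2.31e+03.

E[X] = 1814400 · (6/11)^{11} = 658258978406400/285311670611 ≈ 2.31e+03.


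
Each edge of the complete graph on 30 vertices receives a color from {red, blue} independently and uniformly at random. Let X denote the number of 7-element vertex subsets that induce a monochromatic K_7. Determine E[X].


Let X = Σ_S X_S over the C(30, 7) = 2035800 subsets S of size 7, where X_S = 1 if the K_7 on S is monochromatic.
For a fixed S, the K_7 on S has C(7, 2) = 21 edges. P[all 21 edges red] = (1/2)^21, and likewise for blue, so P[monochromatic] = 2·(1/2)^21 = 2^{1 − 21} = 1/1048576.
By linearity: E[X] = C(30, 7) · 2^{1 − 21} = 2035800 · 1/1048576 = 254475/131072.
Numerically: E[X] ≈ 1.941490.

E[X] = C(30,7)·2^(1−C(7,2)) = 254475/131072 ≈ 1.941490.


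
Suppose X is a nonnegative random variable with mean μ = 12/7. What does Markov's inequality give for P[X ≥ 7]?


μ = E[X] = 12/7, a = 7.
Markov: P[X ≥ 7] ≤ μ/a = (12/7)/7 = 12/49.
Numerically: ≈ 0.244898.
(Since a = 7 > μ = 1.714286, the bound 12/49 is < 1 and informative.)

P[X ≥ 7] ≤ 12/49 ≈ 0.244898.


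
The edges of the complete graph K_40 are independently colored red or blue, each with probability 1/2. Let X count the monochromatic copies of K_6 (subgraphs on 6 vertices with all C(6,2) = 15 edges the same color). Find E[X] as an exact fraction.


Let X = Σ_S X_S over the C(40, 6) = 3838380 subsets S of size 6, where X_S = 1 if the K_6 on S is monochromatic.
For a fixed S, the K_6 on S has C(6, 2) = 15 edges. P[all 15 edges red] = (1/2)^15, and likewise for blue, so P[monochromatic] = 2·(1/2)^15 = 2^{1 − 15} = 1/16384.
Summing: E[X] = C(40, 6) · 2^{1 − 15} = 3838380 · 1/16384 = 959595/4096.
Numerically: E[X] ≈ 234.27612.

E[X] = C(40,6)·2^(1−C(6,2)) = 959595/4096 ≈ 234.27612.


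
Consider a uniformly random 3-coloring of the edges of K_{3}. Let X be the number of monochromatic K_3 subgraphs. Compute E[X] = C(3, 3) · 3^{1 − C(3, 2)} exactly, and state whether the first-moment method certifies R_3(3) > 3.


E[X] = C(3, 3) · 3^{1 − 3} = 1 · 3^{−2} = 1/9.
As a reduced fraction: E[X] = 1/9 ≈ 0.1111.
Is E[X] < 1? YES.
Since E[X] < 1, there exists a 3-coloring of K_{3} with no monochromatic K_3; hence R_3(3) > 3.

E[X] = 1/9 ≈ 0.1111; E[X] < 1, so R_3(3) > 3.


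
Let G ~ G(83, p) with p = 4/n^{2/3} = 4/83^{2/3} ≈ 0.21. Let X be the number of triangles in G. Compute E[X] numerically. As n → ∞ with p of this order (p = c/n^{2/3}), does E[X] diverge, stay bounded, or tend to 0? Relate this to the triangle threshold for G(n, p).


Number of potential triangles: C(83, 3) = 91881.
Each occurs with probability p³ ≈ (0.21)³ ≈ 9.29017e-03.
By linearity: E[X] = C(83, 3)·p³ ≈ 91881 · 9.29017e-03 ≈ 853.590.
Since α = 2/3 < 1, p = c/n^{2/3} ≫ 1/n is above the triangle threshold p ~ 1/n. Asymptotically E[X] ~ (c³/6)·n^{3(1−α)} = (4³/6)·n^{1} → ∞; triangles are abundant w.h.p.

E[X] ≈ 853.590; in regime p = Θ(1/n^{2/3}) E[X] diverges (above the triangle threshold p ~ 1/n).
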